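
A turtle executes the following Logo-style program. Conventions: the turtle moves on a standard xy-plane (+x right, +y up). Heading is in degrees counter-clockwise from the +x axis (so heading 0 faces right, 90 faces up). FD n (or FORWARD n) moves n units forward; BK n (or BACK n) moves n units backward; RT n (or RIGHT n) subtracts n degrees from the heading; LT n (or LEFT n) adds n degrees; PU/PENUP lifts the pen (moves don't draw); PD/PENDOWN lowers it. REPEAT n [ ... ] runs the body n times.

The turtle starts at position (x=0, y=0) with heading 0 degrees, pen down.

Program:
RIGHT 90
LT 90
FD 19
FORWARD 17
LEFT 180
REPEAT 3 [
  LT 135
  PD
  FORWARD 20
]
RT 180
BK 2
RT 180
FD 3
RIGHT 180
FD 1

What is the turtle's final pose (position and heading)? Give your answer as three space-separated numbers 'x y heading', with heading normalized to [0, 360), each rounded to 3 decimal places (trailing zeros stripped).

Answer: 33.172 -11.113 45

Derivation:
Executing turtle program step by step:
Start: pos=(0,0), heading=0, pen down
RT 90: heading 0 -> 270
LT 90: heading 270 -> 0
FD 19: (0,0) -> (19,0) [heading=0, draw]
FD 17: (19,0) -> (36,0) [heading=0, draw]
LT 180: heading 0 -> 180
REPEAT 3 [
  -- iteration 1/3 --
  LT 135: heading 180 -> 315
  PD: pen down
  FD 20: (36,0) -> (50.142,-14.142) [heading=315, draw]
  -- iteration 2/3 --
  LT 135: heading 315 -> 90
  PD: pen down
  FD 20: (50.142,-14.142) -> (50.142,5.858) [heading=90, draw]
  -- iteration 3/3 --
  LT 135: heading 90 -> 225
  PD: pen down
  FD 20: (50.142,5.858) -> (36,-8.284) [heading=225, draw]
]
RT 180: heading 225 -> 45
BK 2: (36,-8.284) -> (34.586,-9.698) [heading=45, draw]
RT 180: heading 45 -> 225
FD 3: (34.586,-9.698) -> (32.464,-11.82) [heading=225, draw]
RT 180: heading 225 -> 45
FD 1: (32.464,-11.82) -> (33.172,-11.113) [heading=45, draw]
Final: pos=(33.172,-11.113), heading=45, 8 segment(s) drawn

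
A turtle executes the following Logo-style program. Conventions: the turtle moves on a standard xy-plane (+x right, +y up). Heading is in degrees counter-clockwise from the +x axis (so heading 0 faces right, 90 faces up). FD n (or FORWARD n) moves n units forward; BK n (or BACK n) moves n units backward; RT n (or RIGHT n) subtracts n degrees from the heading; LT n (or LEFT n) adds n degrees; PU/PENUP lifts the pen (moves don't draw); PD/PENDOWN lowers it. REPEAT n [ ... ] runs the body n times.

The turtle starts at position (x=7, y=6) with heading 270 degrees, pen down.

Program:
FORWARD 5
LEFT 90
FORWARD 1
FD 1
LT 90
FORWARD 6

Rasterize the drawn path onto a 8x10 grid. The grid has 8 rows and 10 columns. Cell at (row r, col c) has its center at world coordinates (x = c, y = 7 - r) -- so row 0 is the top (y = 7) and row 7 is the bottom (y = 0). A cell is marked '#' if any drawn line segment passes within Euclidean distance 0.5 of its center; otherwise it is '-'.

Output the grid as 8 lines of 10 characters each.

Segment 0: (7,6) -> (7,1)
Segment 1: (7,1) -> (8,1)
Segment 2: (8,1) -> (9,1)
Segment 3: (9,1) -> (9,7)

Answer: ---------#
-------#-#
-------#-#
-------#-#
-------#-#
-------#-#
-------###
----------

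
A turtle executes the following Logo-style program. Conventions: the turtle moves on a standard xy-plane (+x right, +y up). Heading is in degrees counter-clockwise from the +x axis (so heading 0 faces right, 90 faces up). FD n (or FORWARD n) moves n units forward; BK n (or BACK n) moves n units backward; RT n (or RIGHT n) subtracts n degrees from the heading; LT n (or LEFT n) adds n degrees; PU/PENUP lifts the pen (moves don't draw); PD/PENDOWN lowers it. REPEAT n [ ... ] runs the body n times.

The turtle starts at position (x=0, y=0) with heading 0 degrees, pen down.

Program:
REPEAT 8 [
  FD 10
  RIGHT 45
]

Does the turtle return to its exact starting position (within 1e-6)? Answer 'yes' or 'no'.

Executing turtle program step by step:
Start: pos=(0,0), heading=0, pen down
REPEAT 8 [
  -- iteration 1/8 --
  FD 10: (0,0) -> (10,0) [heading=0, draw]
  RT 45: heading 0 -> 315
  -- iteration 2/8 --
  FD 10: (10,0) -> (17.071,-7.071) [heading=315, draw]
  RT 45: heading 315 -> 270
  -- iteration 3/8 --
  FD 10: (17.071,-7.071) -> (17.071,-17.071) [heading=270, draw]
  RT 45: heading 270 -> 225
  -- iteration 4/8 --
  FD 10: (17.071,-17.071) -> (10,-24.142) [heading=225, draw]
  RT 45: heading 225 -> 180
  -- iteration 5/8 --
  FD 10: (10,-24.142) -> (0,-24.142) [heading=180, draw]
  RT 45: heading 180 -> 135
  -- iteration 6/8 --
  FD 10: (0,-24.142) -> (-7.071,-17.071) [heading=135, draw]
  RT 45: heading 135 -> 90
  -- iteration 7/8 --
  FD 10: (-7.071,-17.071) -> (-7.071,-7.071) [heading=90, draw]
  RT 45: heading 90 -> 45
  -- iteration 8/8 --
  FD 10: (-7.071,-7.071) -> (0,0) [heading=45, draw]
  RT 45: heading 45 -> 0
]
Final: pos=(0,0), heading=0, 8 segment(s) drawn

Start position: (0, 0)
Final position: (0, 0)
Distance = 0; < 1e-6 -> CLOSED

Answer: yes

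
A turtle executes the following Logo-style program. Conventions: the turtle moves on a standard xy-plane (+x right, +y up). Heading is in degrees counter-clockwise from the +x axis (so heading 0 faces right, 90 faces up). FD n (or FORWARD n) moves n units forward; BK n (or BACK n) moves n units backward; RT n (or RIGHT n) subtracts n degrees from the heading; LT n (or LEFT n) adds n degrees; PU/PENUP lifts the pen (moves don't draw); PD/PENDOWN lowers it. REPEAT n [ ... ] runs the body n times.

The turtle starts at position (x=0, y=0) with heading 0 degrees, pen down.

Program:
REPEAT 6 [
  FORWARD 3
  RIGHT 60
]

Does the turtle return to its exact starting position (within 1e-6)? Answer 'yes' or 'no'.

Answer: yes

Derivation:
Executing turtle program step by step:
Start: pos=(0,0), heading=0, pen down
REPEAT 6 [
  -- iteration 1/6 --
  FD 3: (0,0) -> (3,0) [heading=0, draw]
  RT 60: heading 0 -> 300
  -- iteration 2/6 --
  FD 3: (3,0) -> (4.5,-2.598) [heading=300, draw]
  RT 60: heading 300 -> 240
  -- iteration 3/6 --
  FD 3: (4.5,-2.598) -> (3,-5.196) [heading=240, draw]
  RT 60: heading 240 -> 180
  -- iteration 4/6 --
  FD 3: (3,-5.196) -> (0,-5.196) [heading=180, draw]
  RT 60: heading 180 -> 120
  -- iteration 5/6 --
  FD 3: (0,-5.196) -> (-1.5,-2.598) [heading=120, draw]
  RT 60: heading 120 -> 60
  -- iteration 6/6 --
  FD 3: (-1.5,-2.598) -> (0,0) [heading=60, draw]
  RT 60: heading 60 -> 0
]
Final: pos=(0,0), heading=0, 6 segment(s) drawn

Start position: (0, 0)
Final position: (0, 0)
Distance = 0; < 1e-6 -> CLOSED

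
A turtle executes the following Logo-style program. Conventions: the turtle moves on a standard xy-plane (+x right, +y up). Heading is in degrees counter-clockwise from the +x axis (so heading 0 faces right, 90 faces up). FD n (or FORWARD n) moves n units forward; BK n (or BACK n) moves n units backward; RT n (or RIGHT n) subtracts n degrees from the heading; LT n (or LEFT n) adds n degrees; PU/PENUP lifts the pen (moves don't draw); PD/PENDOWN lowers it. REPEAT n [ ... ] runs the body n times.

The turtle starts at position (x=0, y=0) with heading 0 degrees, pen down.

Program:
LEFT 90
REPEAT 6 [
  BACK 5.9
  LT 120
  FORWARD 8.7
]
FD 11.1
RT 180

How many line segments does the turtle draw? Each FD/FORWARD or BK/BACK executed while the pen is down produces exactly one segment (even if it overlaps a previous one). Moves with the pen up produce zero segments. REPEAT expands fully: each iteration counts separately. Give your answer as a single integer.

Answer: 13

Derivation:
Executing turtle program step by step:
Start: pos=(0,0), heading=0, pen down
LT 90: heading 0 -> 90
REPEAT 6 [
  -- iteration 1/6 --
  BK 5.9: (0,0) -> (0,-5.9) [heading=90, draw]
  LT 120: heading 90 -> 210
  FD 8.7: (0,-5.9) -> (-7.534,-10.25) [heading=210, draw]
  -- iteration 2/6 --
  BK 5.9: (-7.534,-10.25) -> (-2.425,-7.3) [heading=210, draw]
  LT 120: heading 210 -> 330
  FD 8.7: (-2.425,-7.3) -> (5.11,-11.65) [heading=330, draw]
  -- iteration 3/6 --
  BK 5.9: (5.11,-11.65) -> (0,-8.7) [heading=330, draw]
  LT 120: heading 330 -> 90
  FD 8.7: (0,-8.7) -> (0,0) [heading=90, draw]
  -- iteration 4/6 --
  BK 5.9: (0,0) -> (0,-5.9) [heading=90, draw]
  LT 120: heading 90 -> 210
  FD 8.7: (0,-5.9) -> (-7.534,-10.25) [heading=210, draw]
  -- iteration 5/6 --
  BK 5.9: (-7.534,-10.25) -> (-2.425,-7.3) [heading=210, draw]
  LT 120: heading 210 -> 330
  FD 8.7: (-2.425,-7.3) -> (5.11,-11.65) [heading=330, draw]
  -- iteration 6/6 --
  BK 5.9: (5.11,-11.65) -> (0,-8.7) [heading=330, draw]
  LT 120: heading 330 -> 90
  FD 8.7: (0,-8.7) -> (0,0) [heading=90, draw]
]
FD 11.1: (0,0) -> (0,11.1) [heading=90, draw]
RT 180: heading 90 -> 270
Final: pos=(0,11.1), heading=270, 13 segment(s) drawn
Segments drawn: 13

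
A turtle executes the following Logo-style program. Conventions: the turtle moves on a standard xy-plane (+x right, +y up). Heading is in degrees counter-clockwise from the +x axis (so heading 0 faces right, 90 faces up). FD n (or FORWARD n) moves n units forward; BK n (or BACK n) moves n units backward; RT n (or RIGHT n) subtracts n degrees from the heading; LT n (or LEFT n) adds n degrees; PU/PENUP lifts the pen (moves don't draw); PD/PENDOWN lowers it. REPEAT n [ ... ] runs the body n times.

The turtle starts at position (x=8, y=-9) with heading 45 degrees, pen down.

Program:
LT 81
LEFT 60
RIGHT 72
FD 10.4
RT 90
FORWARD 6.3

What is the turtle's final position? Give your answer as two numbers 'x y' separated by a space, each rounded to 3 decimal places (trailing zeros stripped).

Answer: 9.525 3.063

Derivation:
Executing turtle program step by step:
Start: pos=(8,-9), heading=45, pen down
LT 81: heading 45 -> 126
LT 60: heading 126 -> 186
RT 72: heading 186 -> 114
FD 10.4: (8,-9) -> (3.77,0.501) [heading=114, draw]
RT 90: heading 114 -> 24
FD 6.3: (3.77,0.501) -> (9.525,3.063) [heading=24, draw]
Final: pos=(9.525,3.063), heading=24, 2 segment(s) drawn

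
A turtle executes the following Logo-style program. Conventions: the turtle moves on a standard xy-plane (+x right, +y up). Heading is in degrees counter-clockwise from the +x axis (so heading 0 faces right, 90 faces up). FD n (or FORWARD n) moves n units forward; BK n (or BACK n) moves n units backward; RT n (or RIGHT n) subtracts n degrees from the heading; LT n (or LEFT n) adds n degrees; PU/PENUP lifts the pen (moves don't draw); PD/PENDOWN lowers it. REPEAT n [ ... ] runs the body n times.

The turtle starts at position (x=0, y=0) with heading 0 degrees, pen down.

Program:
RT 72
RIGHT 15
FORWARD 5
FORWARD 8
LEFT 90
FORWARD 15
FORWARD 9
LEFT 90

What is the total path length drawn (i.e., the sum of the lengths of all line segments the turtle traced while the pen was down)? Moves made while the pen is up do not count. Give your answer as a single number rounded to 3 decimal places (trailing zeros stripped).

Executing turtle program step by step:
Start: pos=(0,0), heading=0, pen down
RT 72: heading 0 -> 288
RT 15: heading 288 -> 273
FD 5: (0,0) -> (0.262,-4.993) [heading=273, draw]
FD 8: (0.262,-4.993) -> (0.68,-12.982) [heading=273, draw]
LT 90: heading 273 -> 3
FD 15: (0.68,-12.982) -> (15.66,-12.197) [heading=3, draw]
FD 9: (15.66,-12.197) -> (24.647,-11.726) [heading=3, draw]
LT 90: heading 3 -> 93
Final: pos=(24.647,-11.726), heading=93, 4 segment(s) drawn

Segment lengths:
  seg 1: (0,0) -> (0.262,-4.993), length = 5
  seg 2: (0.262,-4.993) -> (0.68,-12.982), length = 8
  seg 3: (0.68,-12.982) -> (15.66,-12.197), length = 15
  seg 4: (15.66,-12.197) -> (24.647,-11.726), length = 9
Total = 37

Answer: 37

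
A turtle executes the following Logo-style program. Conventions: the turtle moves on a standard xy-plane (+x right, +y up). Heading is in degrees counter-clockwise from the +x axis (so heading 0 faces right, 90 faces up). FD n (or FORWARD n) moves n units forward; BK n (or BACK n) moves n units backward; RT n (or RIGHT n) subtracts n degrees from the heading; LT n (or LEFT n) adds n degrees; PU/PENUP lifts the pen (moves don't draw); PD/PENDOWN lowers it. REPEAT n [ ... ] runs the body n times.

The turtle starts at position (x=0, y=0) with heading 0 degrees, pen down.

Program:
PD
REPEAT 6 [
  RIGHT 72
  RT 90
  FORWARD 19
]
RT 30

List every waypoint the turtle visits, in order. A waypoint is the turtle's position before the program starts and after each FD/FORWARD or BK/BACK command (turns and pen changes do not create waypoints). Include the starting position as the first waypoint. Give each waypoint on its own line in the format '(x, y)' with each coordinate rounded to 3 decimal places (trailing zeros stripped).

Executing turtle program step by step:
Start: pos=(0,0), heading=0, pen down
PD: pen down
REPEAT 6 [
  -- iteration 1/6 --
  RT 72: heading 0 -> 288
  RT 90: heading 288 -> 198
  FD 19: (0,0) -> (-18.07,-5.871) [heading=198, draw]
  -- iteration 2/6 --
  RT 72: heading 198 -> 126
  RT 90: heading 126 -> 36
  FD 19: (-18.07,-5.871) -> (-2.699,5.297) [heading=36, draw]
  -- iteration 3/6 --
  RT 72: heading 36 -> 324
  RT 90: heading 324 -> 234
  FD 19: (-2.699,5.297) -> (-13.867,-10.075) [heading=234, draw]
  -- iteration 4/6 --
  RT 72: heading 234 -> 162
  RT 90: heading 162 -> 72
  FD 19: (-13.867,-10.075) -> (-7.995,7.995) [heading=72, draw]
  -- iteration 5/6 --
  RT 72: heading 72 -> 0
  RT 90: heading 0 -> 270
  FD 19: (-7.995,7.995) -> (-7.995,-11.005) [heading=270, draw]
  -- iteration 6/6 --
  RT 72: heading 270 -> 198
  RT 90: heading 198 -> 108
  FD 19: (-7.995,-11.005) -> (-13.867,7.065) [heading=108, draw]
]
RT 30: heading 108 -> 78
Final: pos=(-13.867,7.065), heading=78, 6 segment(s) drawn
Waypoints (7 total):
(0, 0)
(-18.07, -5.871)
(-2.699, 5.297)
(-13.867, -10.075)
(-7.995, 7.995)
(-7.995, -11.005)
(-13.867, 7.065)

Answer: (0, 0)
(-18.07, -5.871)
(-2.699, 5.297)
(-13.867, -10.075)
(-7.995, 7.995)
(-7.995, -11.005)
(-13.867, 7.065)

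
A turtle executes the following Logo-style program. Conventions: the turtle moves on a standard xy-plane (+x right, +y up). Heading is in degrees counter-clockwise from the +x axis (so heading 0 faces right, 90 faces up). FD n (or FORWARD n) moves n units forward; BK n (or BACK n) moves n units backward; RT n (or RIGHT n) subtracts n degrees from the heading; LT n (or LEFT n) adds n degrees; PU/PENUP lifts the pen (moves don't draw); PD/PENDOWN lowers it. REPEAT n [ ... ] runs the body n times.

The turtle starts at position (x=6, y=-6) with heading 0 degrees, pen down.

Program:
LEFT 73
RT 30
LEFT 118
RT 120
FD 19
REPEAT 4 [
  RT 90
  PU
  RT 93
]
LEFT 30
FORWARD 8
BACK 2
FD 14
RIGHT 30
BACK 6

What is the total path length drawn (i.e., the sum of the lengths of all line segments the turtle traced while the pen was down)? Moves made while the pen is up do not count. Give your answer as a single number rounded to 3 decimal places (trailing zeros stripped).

Executing turtle program step by step:
Start: pos=(6,-6), heading=0, pen down
LT 73: heading 0 -> 73
RT 30: heading 73 -> 43
LT 118: heading 43 -> 161
RT 120: heading 161 -> 41
FD 19: (6,-6) -> (20.339,6.465) [heading=41, draw]
REPEAT 4 [
  -- iteration 1/4 --
  RT 90: heading 41 -> 311
  PU: pen up
  RT 93: heading 311 -> 218
  -- iteration 2/4 --
  RT 90: heading 218 -> 128
  PU: pen up
  RT 93: heading 128 -> 35
  -- iteration 3/4 --
  RT 90: heading 35 -> 305
  PU: pen up
  RT 93: heading 305 -> 212
  -- iteration 4/4 --
  RT 90: heading 212 -> 122
  PU: pen up
  RT 93: heading 122 -> 29
]
LT 30: heading 29 -> 59
FD 8: (20.339,6.465) -> (24.46,13.322) [heading=59, move]
BK 2: (24.46,13.322) -> (23.43,11.608) [heading=59, move]
FD 14: (23.43,11.608) -> (30.64,23.608) [heading=59, move]
RT 30: heading 59 -> 29
BK 6: (30.64,23.608) -> (25.393,20.7) [heading=29, move]
Final: pos=(25.393,20.7), heading=29, 1 segment(s) drawn

Segment lengths:
  seg 1: (6,-6) -> (20.339,6.465), length = 19
Total = 19

Answer: 19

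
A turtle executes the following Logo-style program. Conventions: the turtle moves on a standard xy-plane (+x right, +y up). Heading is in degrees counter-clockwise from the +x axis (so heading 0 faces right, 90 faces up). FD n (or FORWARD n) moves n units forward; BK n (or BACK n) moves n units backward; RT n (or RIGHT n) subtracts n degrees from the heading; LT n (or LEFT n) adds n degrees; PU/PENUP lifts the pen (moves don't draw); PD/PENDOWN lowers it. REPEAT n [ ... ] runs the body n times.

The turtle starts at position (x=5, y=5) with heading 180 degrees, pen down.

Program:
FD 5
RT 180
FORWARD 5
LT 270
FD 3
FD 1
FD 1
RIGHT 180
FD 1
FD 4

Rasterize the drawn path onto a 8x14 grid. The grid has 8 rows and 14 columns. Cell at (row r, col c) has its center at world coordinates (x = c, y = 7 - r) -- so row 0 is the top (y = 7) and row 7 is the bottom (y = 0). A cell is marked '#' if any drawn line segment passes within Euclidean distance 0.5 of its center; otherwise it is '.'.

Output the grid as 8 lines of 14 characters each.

Segment 0: (5,5) -> (0,5)
Segment 1: (0,5) -> (5,5)
Segment 2: (5,5) -> (5,2)
Segment 3: (5,2) -> (5,1)
Segment 4: (5,1) -> (5,0)
Segment 5: (5,0) -> (5,1)
Segment 6: (5,1) -> (5,5)

Answer: ..............
..............
######........
.....#........
.....#........
.....#........
.....#........
.....#........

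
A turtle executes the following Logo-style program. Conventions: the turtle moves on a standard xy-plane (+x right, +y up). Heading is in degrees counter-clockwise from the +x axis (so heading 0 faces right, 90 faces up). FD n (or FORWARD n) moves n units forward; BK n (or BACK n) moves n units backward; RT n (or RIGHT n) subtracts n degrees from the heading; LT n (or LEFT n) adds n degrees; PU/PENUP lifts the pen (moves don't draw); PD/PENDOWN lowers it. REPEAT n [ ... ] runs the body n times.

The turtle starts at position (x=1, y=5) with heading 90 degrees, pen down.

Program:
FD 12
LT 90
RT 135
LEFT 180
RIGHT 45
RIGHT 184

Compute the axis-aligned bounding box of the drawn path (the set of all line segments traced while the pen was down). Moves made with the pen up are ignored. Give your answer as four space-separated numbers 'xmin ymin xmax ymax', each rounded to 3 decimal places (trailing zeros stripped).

Answer: 1 5 1 17

Derivation:
Executing turtle program step by step:
Start: pos=(1,5), heading=90, pen down
FD 12: (1,5) -> (1,17) [heading=90, draw]
LT 90: heading 90 -> 180
RT 135: heading 180 -> 45
LT 180: heading 45 -> 225
RT 45: heading 225 -> 180
RT 184: heading 180 -> 356
Final: pos=(1,17), heading=356, 1 segment(s) drawn

Segment endpoints: x in {1, 1}, y in {5, 17}
xmin=1, ymin=5, xmax=1, ymax=17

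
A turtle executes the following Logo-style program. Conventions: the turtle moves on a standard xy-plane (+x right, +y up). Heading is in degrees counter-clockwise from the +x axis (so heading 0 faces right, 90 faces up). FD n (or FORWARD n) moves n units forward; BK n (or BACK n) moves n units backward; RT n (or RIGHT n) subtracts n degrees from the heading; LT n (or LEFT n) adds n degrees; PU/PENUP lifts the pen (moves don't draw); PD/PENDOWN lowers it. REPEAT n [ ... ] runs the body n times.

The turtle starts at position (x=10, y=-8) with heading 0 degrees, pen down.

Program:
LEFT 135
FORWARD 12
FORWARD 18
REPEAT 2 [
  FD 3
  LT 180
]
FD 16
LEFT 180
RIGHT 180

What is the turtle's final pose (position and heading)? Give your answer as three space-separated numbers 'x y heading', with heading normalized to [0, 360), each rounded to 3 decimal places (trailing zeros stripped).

Executing turtle program step by step:
Start: pos=(10,-8), heading=0, pen down
LT 135: heading 0 -> 135
FD 12: (10,-8) -> (1.515,0.485) [heading=135, draw]
FD 18: (1.515,0.485) -> (-11.213,13.213) [heading=135, draw]
REPEAT 2 [
  -- iteration 1/2 --
  FD 3: (-11.213,13.213) -> (-13.335,15.335) [heading=135, draw]
  LT 180: heading 135 -> 315
  -- iteration 2/2 --
  FD 3: (-13.335,15.335) -> (-11.213,13.213) [heading=315, draw]
  LT 180: heading 315 -> 135
]
FD 16: (-11.213,13.213) -> (-22.527,24.527) [heading=135, draw]
LT 180: heading 135 -> 315
RT 180: heading 315 -> 135
Final: pos=(-22.527,24.527), heading=135, 5 segment(s) drawn

Answer: -22.527 24.527 135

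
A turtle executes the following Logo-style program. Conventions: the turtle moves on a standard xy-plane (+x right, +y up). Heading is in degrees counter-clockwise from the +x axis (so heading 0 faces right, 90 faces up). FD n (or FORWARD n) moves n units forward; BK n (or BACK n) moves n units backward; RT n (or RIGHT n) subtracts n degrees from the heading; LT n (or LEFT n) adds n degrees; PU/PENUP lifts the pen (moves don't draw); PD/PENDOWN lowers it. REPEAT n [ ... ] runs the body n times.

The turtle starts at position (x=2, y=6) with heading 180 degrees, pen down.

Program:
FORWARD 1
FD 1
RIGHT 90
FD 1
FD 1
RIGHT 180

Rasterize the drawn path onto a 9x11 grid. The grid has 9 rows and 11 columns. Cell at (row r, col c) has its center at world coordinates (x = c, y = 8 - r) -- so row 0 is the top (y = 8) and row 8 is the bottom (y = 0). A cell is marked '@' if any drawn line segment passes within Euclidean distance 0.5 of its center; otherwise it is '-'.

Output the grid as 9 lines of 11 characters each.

Segment 0: (2,6) -> (1,6)
Segment 1: (1,6) -> (0,6)
Segment 2: (0,6) -> (0,7)
Segment 3: (0,7) -> (0,8)

Answer: @----------
@----------
@@@--------
-----------
-----------
-----------
-----------
-----------
-----------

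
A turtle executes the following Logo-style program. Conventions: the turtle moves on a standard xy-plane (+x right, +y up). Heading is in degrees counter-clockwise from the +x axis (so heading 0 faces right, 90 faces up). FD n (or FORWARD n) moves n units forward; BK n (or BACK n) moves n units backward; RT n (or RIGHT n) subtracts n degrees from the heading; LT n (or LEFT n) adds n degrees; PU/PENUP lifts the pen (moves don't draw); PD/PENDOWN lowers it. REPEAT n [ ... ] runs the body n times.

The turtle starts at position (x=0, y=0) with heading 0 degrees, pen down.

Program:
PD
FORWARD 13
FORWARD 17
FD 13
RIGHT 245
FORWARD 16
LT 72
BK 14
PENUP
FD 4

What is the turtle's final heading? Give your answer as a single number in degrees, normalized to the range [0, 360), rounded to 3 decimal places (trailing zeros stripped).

Executing turtle program step by step:
Start: pos=(0,0), heading=0, pen down
PD: pen down
FD 13: (0,0) -> (13,0) [heading=0, draw]
FD 17: (13,0) -> (30,0) [heading=0, draw]
FD 13: (30,0) -> (43,0) [heading=0, draw]
RT 245: heading 0 -> 115
FD 16: (43,0) -> (36.238,14.501) [heading=115, draw]
LT 72: heading 115 -> 187
BK 14: (36.238,14.501) -> (50.134,16.207) [heading=187, draw]
PU: pen up
FD 4: (50.134,16.207) -> (46.164,15.72) [heading=187, move]
Final: pos=(46.164,15.72), heading=187, 5 segment(s) drawn

Answer: 187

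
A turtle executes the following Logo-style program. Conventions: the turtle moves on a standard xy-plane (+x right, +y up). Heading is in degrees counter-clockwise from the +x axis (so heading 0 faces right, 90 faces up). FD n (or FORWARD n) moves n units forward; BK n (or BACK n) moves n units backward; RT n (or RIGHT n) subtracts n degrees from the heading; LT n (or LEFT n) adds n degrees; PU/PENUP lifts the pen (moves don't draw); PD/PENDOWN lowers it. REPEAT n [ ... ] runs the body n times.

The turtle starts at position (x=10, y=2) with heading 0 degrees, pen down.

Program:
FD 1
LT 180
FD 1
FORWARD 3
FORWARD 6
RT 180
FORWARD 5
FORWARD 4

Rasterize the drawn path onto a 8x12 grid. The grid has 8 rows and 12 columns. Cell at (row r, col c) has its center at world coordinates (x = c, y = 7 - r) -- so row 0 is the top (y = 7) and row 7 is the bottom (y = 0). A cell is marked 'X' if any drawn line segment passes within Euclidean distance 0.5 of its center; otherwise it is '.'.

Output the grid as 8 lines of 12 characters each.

Answer: ............
............
............
............
............
.XXXXXXXXXXX
............
............

Derivation:
Segment 0: (10,2) -> (11,2)
Segment 1: (11,2) -> (10,2)
Segment 2: (10,2) -> (7,2)
Segment 3: (7,2) -> (1,2)
Segment 4: (1,2) -> (6,2)
Segment 5: (6,2) -> (10,2)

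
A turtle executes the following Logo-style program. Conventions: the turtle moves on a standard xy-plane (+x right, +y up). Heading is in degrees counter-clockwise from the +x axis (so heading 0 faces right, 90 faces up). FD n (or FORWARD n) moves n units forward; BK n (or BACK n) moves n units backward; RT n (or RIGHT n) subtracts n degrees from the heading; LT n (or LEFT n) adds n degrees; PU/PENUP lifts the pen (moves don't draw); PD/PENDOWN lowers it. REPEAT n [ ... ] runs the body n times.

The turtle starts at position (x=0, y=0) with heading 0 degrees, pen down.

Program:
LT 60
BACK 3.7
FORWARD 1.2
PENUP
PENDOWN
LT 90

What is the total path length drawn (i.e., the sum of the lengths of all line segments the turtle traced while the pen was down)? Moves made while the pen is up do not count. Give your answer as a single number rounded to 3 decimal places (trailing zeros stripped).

Executing turtle program step by step:
Start: pos=(0,0), heading=0, pen down
LT 60: heading 0 -> 60
BK 3.7: (0,0) -> (-1.85,-3.204) [heading=60, draw]
FD 1.2: (-1.85,-3.204) -> (-1.25,-2.165) [heading=60, draw]
PU: pen up
PD: pen down
LT 90: heading 60 -> 150
Final: pos=(-1.25,-2.165), heading=150, 2 segment(s) drawn

Segment lengths:
  seg 1: (0,0) -> (-1.85,-3.204), length = 3.7
  seg 2: (-1.85,-3.204) -> (-1.25,-2.165), length = 1.2
Total = 4.9

Answer: 4.9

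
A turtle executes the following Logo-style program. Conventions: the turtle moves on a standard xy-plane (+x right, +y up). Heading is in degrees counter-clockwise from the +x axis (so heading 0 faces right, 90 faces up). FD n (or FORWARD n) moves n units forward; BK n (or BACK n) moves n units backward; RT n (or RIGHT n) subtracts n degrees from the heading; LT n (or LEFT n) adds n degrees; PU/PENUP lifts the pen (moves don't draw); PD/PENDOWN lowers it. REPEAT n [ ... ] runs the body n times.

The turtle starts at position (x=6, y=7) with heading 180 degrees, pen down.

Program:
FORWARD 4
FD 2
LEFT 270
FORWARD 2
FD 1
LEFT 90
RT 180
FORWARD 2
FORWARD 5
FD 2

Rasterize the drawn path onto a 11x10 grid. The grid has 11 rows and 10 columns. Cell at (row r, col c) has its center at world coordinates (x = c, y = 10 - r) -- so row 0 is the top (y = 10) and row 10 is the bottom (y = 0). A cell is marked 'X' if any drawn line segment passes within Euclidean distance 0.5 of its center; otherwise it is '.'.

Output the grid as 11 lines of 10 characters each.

Answer: XXXXXXXXXX
X.........
X.........
XXXXXXX...
..........
..........
..........
..........
..........
..........
..........

Derivation:
Segment 0: (6,7) -> (2,7)
Segment 1: (2,7) -> (0,7)
Segment 2: (0,7) -> (0,9)
Segment 3: (0,9) -> (0,10)
Segment 4: (0,10) -> (2,10)
Segment 5: (2,10) -> (7,10)
Segment 6: (7,10) -> (9,10)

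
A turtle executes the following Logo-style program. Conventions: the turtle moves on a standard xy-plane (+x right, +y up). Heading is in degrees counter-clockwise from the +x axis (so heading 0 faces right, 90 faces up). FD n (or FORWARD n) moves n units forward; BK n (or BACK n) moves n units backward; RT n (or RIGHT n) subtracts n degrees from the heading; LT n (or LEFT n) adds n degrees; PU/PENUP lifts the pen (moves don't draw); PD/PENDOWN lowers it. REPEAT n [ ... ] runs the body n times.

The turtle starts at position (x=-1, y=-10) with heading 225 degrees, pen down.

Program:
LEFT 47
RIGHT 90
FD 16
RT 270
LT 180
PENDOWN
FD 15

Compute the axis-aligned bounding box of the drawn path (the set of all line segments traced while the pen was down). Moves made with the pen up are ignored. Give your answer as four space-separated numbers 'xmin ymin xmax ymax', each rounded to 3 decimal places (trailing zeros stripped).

Answer: -17.514 -10.558 -1 4.432

Derivation:
Executing turtle program step by step:
Start: pos=(-1,-10), heading=225, pen down
LT 47: heading 225 -> 272
RT 90: heading 272 -> 182
FD 16: (-1,-10) -> (-16.99,-10.558) [heading=182, draw]
RT 270: heading 182 -> 272
LT 180: heading 272 -> 92
PD: pen down
FD 15: (-16.99,-10.558) -> (-17.514,4.432) [heading=92, draw]
Final: pos=(-17.514,4.432), heading=92, 2 segment(s) drawn

Segment endpoints: x in {-17.514, -16.99, -1}, y in {-10.558, -10, 4.432}
xmin=-17.514, ymin=-10.558, xmax=-1, ymax=4.432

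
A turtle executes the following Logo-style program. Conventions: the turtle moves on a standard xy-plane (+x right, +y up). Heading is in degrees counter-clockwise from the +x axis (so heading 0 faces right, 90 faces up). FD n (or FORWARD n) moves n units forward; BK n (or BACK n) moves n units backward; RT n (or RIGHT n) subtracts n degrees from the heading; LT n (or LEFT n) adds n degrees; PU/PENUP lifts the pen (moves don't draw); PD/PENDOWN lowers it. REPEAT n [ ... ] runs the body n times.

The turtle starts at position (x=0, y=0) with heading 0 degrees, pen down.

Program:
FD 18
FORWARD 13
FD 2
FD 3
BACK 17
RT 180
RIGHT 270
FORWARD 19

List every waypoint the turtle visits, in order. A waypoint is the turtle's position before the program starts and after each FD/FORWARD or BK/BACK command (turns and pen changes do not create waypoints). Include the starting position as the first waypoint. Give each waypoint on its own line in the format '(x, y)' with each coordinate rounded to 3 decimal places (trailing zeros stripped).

Executing turtle program step by step:
Start: pos=(0,0), heading=0, pen down
FD 18: (0,0) -> (18,0) [heading=0, draw]
FD 13: (18,0) -> (31,0) [heading=0, draw]
FD 2: (31,0) -> (33,0) [heading=0, draw]
FD 3: (33,0) -> (36,0) [heading=0, draw]
BK 17: (36,0) -> (19,0) [heading=0, draw]
RT 180: heading 0 -> 180
RT 270: heading 180 -> 270
FD 19: (19,0) -> (19,-19) [heading=270, draw]
Final: pos=(19,-19), heading=270, 6 segment(s) drawn
Waypoints (7 total):
(0, 0)
(18, 0)
(31, 0)
(33, 0)
(36, 0)
(19, 0)
(19, -19)

Answer: (0, 0)
(18, 0)
(31, 0)
(33, 0)
(36, 0)
(19, 0)
(19, -19)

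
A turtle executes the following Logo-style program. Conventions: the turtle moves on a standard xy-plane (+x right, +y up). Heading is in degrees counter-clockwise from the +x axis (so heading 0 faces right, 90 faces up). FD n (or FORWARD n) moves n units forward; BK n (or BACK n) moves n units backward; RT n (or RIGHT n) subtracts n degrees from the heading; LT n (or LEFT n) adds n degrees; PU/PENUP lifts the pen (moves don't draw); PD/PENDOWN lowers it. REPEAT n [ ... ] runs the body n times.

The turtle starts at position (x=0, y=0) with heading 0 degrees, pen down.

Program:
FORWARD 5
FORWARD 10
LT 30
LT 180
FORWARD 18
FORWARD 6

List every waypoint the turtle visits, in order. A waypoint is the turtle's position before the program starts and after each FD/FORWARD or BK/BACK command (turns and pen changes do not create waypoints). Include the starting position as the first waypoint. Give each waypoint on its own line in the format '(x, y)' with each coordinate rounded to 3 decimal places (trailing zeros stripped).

Answer: (0, 0)
(5, 0)
(15, 0)
(-0.588, -9)
(-5.785, -12)

Derivation:
Executing turtle program step by step:
Start: pos=(0,0), heading=0, pen down
FD 5: (0,0) -> (5,0) [heading=0, draw]
FD 10: (5,0) -> (15,0) [heading=0, draw]
LT 30: heading 0 -> 30
LT 180: heading 30 -> 210
FD 18: (15,0) -> (-0.588,-9) [heading=210, draw]
FD 6: (-0.588,-9) -> (-5.785,-12) [heading=210, draw]
Final: pos=(-5.785,-12), heading=210, 4 segment(s) drawn
Waypoints (5 total):
(0, 0)
(5, 0)
(15, 0)
(-0.588, -9)
(-5.785, -12)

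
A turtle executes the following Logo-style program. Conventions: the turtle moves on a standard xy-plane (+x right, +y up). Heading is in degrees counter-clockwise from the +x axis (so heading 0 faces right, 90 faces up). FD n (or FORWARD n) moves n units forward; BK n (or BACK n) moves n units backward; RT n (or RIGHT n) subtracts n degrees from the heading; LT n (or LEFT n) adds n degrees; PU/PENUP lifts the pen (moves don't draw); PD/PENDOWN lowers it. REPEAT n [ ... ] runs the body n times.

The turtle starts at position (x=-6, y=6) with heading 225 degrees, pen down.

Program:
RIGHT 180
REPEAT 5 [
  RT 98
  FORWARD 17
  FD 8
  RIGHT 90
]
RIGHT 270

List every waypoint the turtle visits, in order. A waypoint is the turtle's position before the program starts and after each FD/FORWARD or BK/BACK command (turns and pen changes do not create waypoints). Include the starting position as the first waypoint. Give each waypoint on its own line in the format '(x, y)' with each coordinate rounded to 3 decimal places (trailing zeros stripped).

Answer: (-6, 6)
(4.231, -7.577)
(9.045, -13.966)
(0.804, 0.903)
(-3.075, 7.9)
(3.017, -7.971)
(5.884, -15.44)
(2.06, 1.124)
(0.261, 8.919)
(1.742, -8.016)
(2.439, -15.986)

Derivation:
Executing turtle program step by step:
Start: pos=(-6,6), heading=225, pen down
RT 180: heading 225 -> 45
REPEAT 5 [
  -- iteration 1/5 --
  RT 98: heading 45 -> 307
  FD 17: (-6,6) -> (4.231,-7.577) [heading=307, draw]
  FD 8: (4.231,-7.577) -> (9.045,-13.966) [heading=307, draw]
  RT 90: heading 307 -> 217
  -- iteration 2/5 --
  RT 98: heading 217 -> 119
  FD 17: (9.045,-13.966) -> (0.804,0.903) [heading=119, draw]
  FD 8: (0.804,0.903) -> (-3.075,7.9) [heading=119, draw]
  RT 90: heading 119 -> 29
  -- iteration 3/5 --
  RT 98: heading 29 -> 291
  FD 17: (-3.075,7.9) -> (3.017,-7.971) [heading=291, draw]
  FD 8: (3.017,-7.971) -> (5.884,-15.44) [heading=291, draw]
  RT 90: heading 291 -> 201
  -- iteration 4/5 --
  RT 98: heading 201 -> 103
  FD 17: (5.884,-15.44) -> (2.06,1.124) [heading=103, draw]
  FD 8: (2.06,1.124) -> (0.261,8.919) [heading=103, draw]
  RT 90: heading 103 -> 13
  -- iteration 5/5 --
  RT 98: heading 13 -> 275
  FD 17: (0.261,8.919) -> (1.742,-8.016) [heading=275, draw]
  FD 8: (1.742,-8.016) -> (2.439,-15.986) [heading=275, draw]
  RT 90: heading 275 -> 185
]
RT 270: heading 185 -> 275
Final: pos=(2.439,-15.986), heading=275, 10 segment(s) drawn
Waypoints (11 total):
(-6, 6)
(4.231, -7.577)
(9.045, -13.966)
(0.804, 0.903)
(-3.075, 7.9)
(3.017, -7.971)
(5.884, -15.44)
(2.06, 1.124)
(0.261, 8.919)
(1.742, -8.016)
(2.439, -15.986)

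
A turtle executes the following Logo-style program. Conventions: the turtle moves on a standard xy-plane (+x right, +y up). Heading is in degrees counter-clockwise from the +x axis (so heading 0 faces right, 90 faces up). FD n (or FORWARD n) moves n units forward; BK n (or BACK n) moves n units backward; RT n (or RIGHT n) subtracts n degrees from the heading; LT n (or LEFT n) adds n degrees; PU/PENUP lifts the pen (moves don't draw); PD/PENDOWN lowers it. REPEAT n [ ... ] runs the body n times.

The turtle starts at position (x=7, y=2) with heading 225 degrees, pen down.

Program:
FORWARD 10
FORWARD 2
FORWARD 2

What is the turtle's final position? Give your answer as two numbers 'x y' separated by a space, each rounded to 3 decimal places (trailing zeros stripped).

Answer: -2.899 -7.899

Derivation:
Executing turtle program step by step:
Start: pos=(7,2), heading=225, pen down
FD 10: (7,2) -> (-0.071,-5.071) [heading=225, draw]
FD 2: (-0.071,-5.071) -> (-1.485,-6.485) [heading=225, draw]
FD 2: (-1.485,-6.485) -> (-2.899,-7.899) [heading=225, draw]
Final: pos=(-2.899,-7.899), heading=225, 3 segment(s) drawn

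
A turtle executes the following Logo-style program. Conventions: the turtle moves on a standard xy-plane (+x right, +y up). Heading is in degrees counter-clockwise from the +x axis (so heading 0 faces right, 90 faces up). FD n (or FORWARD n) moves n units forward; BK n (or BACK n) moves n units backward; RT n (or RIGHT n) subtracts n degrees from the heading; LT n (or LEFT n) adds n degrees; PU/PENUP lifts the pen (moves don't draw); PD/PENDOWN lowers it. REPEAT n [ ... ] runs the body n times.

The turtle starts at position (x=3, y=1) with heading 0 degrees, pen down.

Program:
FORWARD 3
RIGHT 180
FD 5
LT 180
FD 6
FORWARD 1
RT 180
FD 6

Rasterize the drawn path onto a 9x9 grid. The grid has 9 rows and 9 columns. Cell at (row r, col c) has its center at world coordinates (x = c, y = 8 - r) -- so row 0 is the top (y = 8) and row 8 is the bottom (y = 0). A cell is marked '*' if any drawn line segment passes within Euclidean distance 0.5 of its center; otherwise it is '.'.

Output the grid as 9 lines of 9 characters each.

Segment 0: (3,1) -> (6,1)
Segment 1: (6,1) -> (1,1)
Segment 2: (1,1) -> (7,1)
Segment 3: (7,1) -> (8,1)
Segment 4: (8,1) -> (2,1)

Answer: .........
.........
.........
.........
.........
.........
.........
.********
.........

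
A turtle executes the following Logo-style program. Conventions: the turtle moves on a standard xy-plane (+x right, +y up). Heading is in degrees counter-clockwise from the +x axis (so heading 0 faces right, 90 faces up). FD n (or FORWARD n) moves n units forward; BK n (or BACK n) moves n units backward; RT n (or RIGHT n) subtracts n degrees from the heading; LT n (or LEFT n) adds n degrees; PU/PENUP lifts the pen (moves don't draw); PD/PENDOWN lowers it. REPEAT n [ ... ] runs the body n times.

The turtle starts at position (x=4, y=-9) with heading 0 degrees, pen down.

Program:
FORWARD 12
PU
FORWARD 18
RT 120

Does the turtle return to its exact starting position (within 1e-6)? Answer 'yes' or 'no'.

Executing turtle program step by step:
Start: pos=(4,-9), heading=0, pen down
FD 12: (4,-9) -> (16,-9) [heading=0, draw]
PU: pen up
FD 18: (16,-9) -> (34,-9) [heading=0, move]
RT 120: heading 0 -> 240
Final: pos=(34,-9), heading=240, 1 segment(s) drawn

Start position: (4, -9)
Final position: (34, -9)
Distance = 30; >= 1e-6 -> NOT closed

Answer: no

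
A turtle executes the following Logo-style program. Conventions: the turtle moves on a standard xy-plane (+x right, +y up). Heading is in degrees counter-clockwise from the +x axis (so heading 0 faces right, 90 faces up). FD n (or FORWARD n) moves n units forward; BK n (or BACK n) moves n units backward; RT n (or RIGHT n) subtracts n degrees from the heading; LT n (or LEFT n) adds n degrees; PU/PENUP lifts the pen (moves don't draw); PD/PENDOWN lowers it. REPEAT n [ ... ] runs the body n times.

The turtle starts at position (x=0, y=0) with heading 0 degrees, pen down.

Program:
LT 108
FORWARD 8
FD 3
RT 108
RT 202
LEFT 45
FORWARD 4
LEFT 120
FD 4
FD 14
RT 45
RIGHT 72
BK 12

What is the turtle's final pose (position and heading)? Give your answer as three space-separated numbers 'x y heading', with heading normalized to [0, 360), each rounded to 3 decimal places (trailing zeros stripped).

Answer: 18.08 3.326 206

Derivation:
Executing turtle program step by step:
Start: pos=(0,0), heading=0, pen down
LT 108: heading 0 -> 108
FD 8: (0,0) -> (-2.472,7.608) [heading=108, draw]
FD 3: (-2.472,7.608) -> (-3.399,10.462) [heading=108, draw]
RT 108: heading 108 -> 0
RT 202: heading 0 -> 158
LT 45: heading 158 -> 203
FD 4: (-3.399,10.462) -> (-7.081,8.899) [heading=203, draw]
LT 120: heading 203 -> 323
FD 4: (-7.081,8.899) -> (-3.887,6.491) [heading=323, draw]
FD 14: (-3.887,6.491) -> (7.294,-1.934) [heading=323, draw]
RT 45: heading 323 -> 278
RT 72: heading 278 -> 206
BK 12: (7.294,-1.934) -> (18.08,3.326) [heading=206, draw]
Final: pos=(18.08,3.326), heading=206, 6 segment(s) drawn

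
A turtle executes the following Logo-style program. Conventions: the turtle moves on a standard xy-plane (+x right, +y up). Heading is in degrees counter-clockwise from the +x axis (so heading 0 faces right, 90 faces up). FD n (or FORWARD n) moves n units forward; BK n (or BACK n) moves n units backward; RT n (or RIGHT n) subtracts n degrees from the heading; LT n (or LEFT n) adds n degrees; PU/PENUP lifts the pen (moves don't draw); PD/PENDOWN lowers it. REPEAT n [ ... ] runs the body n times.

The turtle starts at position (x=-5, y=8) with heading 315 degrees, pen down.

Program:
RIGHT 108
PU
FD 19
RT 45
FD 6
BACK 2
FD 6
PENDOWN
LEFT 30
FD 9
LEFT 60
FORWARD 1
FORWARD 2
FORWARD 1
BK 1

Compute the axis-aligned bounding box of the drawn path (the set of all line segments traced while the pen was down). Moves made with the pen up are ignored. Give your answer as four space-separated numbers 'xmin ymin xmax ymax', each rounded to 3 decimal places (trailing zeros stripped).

Executing turtle program step by step:
Start: pos=(-5,8), heading=315, pen down
RT 108: heading 315 -> 207
PU: pen up
FD 19: (-5,8) -> (-21.929,-0.626) [heading=207, move]
RT 45: heading 207 -> 162
FD 6: (-21.929,-0.626) -> (-27.635,1.228) [heading=162, move]
BK 2: (-27.635,1.228) -> (-25.733,0.61) [heading=162, move]
FD 6: (-25.733,0.61) -> (-31.44,2.464) [heading=162, move]
PD: pen down
LT 30: heading 162 -> 192
FD 9: (-31.44,2.464) -> (-40.243,0.593) [heading=192, draw]
LT 60: heading 192 -> 252
FD 1: (-40.243,0.593) -> (-40.552,-0.358) [heading=252, draw]
FD 2: (-40.552,-0.358) -> (-41.17,-2.26) [heading=252, draw]
FD 1: (-41.17,-2.26) -> (-41.479,-3.211) [heading=252, draw]
BK 1: (-41.479,-3.211) -> (-41.17,-2.26) [heading=252, draw]
Final: pos=(-41.17,-2.26), heading=252, 5 segment(s) drawn

Segment endpoints: x in {-41.479, -41.17, -40.552, -40.243, -31.44}, y in {-3.211, -2.26, -0.358, 0.593, 2.464}
xmin=-41.479, ymin=-3.211, xmax=-31.44, ymax=2.464

Answer: -41.479 -3.211 -31.44 2.464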